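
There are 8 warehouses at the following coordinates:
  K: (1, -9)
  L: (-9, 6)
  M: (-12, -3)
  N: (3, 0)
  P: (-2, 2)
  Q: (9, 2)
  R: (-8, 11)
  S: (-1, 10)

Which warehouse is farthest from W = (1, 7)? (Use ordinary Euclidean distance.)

Since √ is increasing, it suffices to compare squared distances:
|WK|² = 0 + 256 = 256
|WL|² = 100 + 1 = 101
|WM|² = 169 + 100 = 269
|WN|² = 4 + 49 = 53
|WP|² = 9 + 25 = 34
|WQ|² = 64 + 25 = 89
|WR|² = 81 + 16 = 97
|WS|² = 4 + 9 = 13
The largest is to M.

M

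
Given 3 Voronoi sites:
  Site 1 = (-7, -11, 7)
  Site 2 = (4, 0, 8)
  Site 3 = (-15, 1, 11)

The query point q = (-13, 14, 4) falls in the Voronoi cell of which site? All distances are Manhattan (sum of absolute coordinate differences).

d(q, Site 1) = |-13−(-7)| + |14−(-11)| + |4−7| = 6 + 25 + 3 = 34
d(q, Site 2) = |-13−4| + |14−0| + |4−8| = 17 + 14 + 4 = 35
d(q, Site 3) = |-13−(-15)| + |14−1| + |4−11| = 2 + 13 + 7 = 22
Minimum is at Site 3.

Site 3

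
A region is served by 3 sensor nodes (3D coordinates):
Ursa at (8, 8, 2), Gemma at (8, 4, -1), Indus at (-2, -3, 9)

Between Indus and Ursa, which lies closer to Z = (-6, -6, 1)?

Compare squared distances:
d²(Z, Indus) = (-6−(-2))² + (-6−(-3))² + (1−9)² = 16 + 9 + 64 = 89
d²(Z, Ursa) = (-6−8)² + (-6−8)² + (1−2)² = 196 + 196 + 1 = 393
89 < 393, so Indus is closer.

Indus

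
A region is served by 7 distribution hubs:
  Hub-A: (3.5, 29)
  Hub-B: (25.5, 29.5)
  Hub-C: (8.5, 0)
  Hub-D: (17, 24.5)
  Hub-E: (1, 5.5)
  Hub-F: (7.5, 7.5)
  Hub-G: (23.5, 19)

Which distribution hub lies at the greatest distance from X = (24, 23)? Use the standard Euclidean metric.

Since √ is increasing, it suffices to compare squared distances:
d²(X, Hub-A) = (24−3.5)² + (23−29)² = 420.25 + 36 = 456.25
d²(X, Hub-B) = (24−25.5)² + (23−29.5)² = 2.25 + 42.25 = 44.5
d²(X, Hub-C) = (24−8.5)² + (23−0)² = 240.25 + 529 = 769.25
d²(X, Hub-D) = (24−17)² + (23−24.5)² = 49 + 2.25 = 51.25
d²(X, Hub-E) = (24−1)² + (23−5.5)² = 529 + 306.25 = 835.25
d²(X, Hub-F) = (24−7.5)² + (23−7.5)² = 272.25 + 240.25 = 512.5
d²(X, Hub-G) = (24−23.5)² + (23−19)² = 0.25 + 16 = 16.25
The largest is to Hub-E.

Hub-E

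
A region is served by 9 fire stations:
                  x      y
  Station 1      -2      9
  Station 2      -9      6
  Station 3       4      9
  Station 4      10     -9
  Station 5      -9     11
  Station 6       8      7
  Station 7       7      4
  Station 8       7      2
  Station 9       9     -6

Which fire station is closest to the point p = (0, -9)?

Squared Euclidean distances:
d²(p, Station 1) = (0−(-2))² + (-9−9)² = 4 + 324 = 328
d²(p, Station 2) = (0−(-9))² + (-9−6)² = 81 + 225 = 306
d²(p, Station 3) = (0−4)² + (-9−9)² = 16 + 324 = 340
d²(p, Station 4) = (0−10)² + (-9−(-9))² = 100 + 0 = 100
d²(p, Station 5) = (0−(-9))² + (-9−11)² = 81 + 400 = 481
d²(p, Station 6) = (0−8)² + (-9−7)² = 64 + 256 = 320
d²(p, Station 7) = (0−7)² + (-9−4)² = 49 + 169 = 218
d²(p, Station 8) = (0−7)² + (-9−2)² = 49 + 121 = 170
d²(p, Station 9) = (0−9)² + (-9−(-6))² = 81 + 9 = 90
Station 9 is nearest.

Station 9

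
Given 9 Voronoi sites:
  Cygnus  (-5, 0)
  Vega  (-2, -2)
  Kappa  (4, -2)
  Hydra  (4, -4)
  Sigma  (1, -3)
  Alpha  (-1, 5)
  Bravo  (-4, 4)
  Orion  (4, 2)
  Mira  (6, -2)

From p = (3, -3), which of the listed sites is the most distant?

Since √ is increasing, it suffices to compare squared distances:
d²(p, Cygnus) = 64 + 9 = 73
d²(p, Vega) = 25 + 1 = 26
d²(p, Kappa) = 1 + 1 = 2
d²(p, Hydra) = 1 + 1 = 2
d²(p, Sigma) = 4 + 0 = 4
d²(p, Alpha) = 16 + 64 = 80
d²(p, Bravo) = 49 + 49 = 98
d²(p, Orion) = 1 + 25 = 26
d²(p, Mira) = 9 + 1 = 10
The largest is to Bravo.

Bravo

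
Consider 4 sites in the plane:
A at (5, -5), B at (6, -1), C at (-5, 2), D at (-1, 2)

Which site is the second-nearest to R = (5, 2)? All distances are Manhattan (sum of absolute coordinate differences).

d(R,A) = |5−5| + |2−(-5)| = 0 + 7 = 7
d(R,B) = |5−6| + |2−(-1)| = 1 + 3 = 4
d(R,C) = |5−(-5)| + |2−2| = 10 + 0 = 10
d(R,D) = |5−(-1)| + |2−2| = 6 + 0 = 6
Sorted ascending: B, D, A, … — the second-nearest is D.

D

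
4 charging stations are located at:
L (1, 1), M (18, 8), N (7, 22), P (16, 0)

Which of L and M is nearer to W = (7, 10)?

Compare squared distances:
|WL|² = (7−1)² + (10−1)² = 36 + 81 = 117
|WM|² = (7−18)² + (10−8)² = 121 + 4 = 125
117 < 125, so L is closer.

L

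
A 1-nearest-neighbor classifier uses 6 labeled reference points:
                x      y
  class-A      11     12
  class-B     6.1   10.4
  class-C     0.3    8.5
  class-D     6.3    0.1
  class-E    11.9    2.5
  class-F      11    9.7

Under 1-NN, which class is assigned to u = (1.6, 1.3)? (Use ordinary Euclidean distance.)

class-D

Squared Euclidean distances:
d²(u, class-A) = (1.6−11)² + (1.3−12)² = 88.36 + 114.49 = 202.85
d²(u, class-B) = (1.6−6.1)² + (1.3−10.4)² = 20.25 + 82.81 = 103.06
d²(u, class-C) = (1.6−0.3)² + (1.3−8.5)² = 1.69 + 51.84 = 53.53
d²(u, class-D) = (1.6−6.3)² + (1.3−0.1)² = 22.09 + 1.44 = 23.53
d²(u, class-E) = (1.6−11.9)² + (1.3−2.5)² = 106.09 + 1.44 = 107.53
d²(u, class-F) = (1.6−11)² + (1.3−9.7)² = 88.36 + 70.56 = 158.92
Minimum is at class-D.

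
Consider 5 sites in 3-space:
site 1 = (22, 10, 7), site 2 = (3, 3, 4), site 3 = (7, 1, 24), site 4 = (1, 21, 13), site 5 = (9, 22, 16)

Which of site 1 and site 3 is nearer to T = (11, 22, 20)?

Compare squared distances:
d²(T, site 1) = (11−22)² + (22−10)² + (20−7)² = 121 + 144 + 169 = 434
d²(T, site 3) = (11−7)² + (22−1)² + (20−24)² = 16 + 441 + 16 = 473
434 < 473, so site 1 is closer.

site 1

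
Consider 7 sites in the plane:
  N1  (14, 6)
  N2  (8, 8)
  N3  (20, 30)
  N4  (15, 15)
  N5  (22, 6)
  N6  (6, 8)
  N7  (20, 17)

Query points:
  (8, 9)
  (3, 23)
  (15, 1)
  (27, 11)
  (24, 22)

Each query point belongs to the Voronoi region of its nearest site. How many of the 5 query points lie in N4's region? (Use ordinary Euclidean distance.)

1

(8, 9) — d² to each: N1:45, N2:1, N3:585, N4:85, N5:205, N6:5, N7:208 → nearest is N2
(3, 23) — d² to each: N1:410, N2:250, N3:338, N4:208, N5:650, N6:234, N7:325 → nearest is N4
(15, 1) — d² to each: N1:26, N2:98, N3:866, N4:196, N5:74, N6:130, N7:281 → nearest is N1
(27, 11) — d² to each: N1:194, N2:370, N3:410, N4:160, N5:50, N6:450, N7:85 → nearest is N5
(24, 22) — d² to each: N1:356, N2:452, N3:80, N4:130, N5:260, N6:520, N7:41 → nearest is N7
1 of the 5 points has N4 as nearest.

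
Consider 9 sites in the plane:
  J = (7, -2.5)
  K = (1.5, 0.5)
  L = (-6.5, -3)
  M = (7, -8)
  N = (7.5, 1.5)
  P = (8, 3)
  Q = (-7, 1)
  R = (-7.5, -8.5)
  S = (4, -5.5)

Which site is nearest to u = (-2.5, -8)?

Compare squared distances (the ordering matches that of the actual distances):
|uJ|² = 90.25 + 30.25 = 120.5
|uK|² = 16 + 72.25 = 88.25
|uL|² = 16 + 25 = 41
|uM|² = 90.25 + 0 = 90.25
|uN|² = 100 + 90.25 = 190.25
|uP|² = 110.25 + 121 = 231.25
|uQ|² = 20.25 + 81 = 101.25
|uR|² = 25 + 0.25 = 25.25
|uS|² = 42.25 + 6.25 = 48.5
R is nearest.

R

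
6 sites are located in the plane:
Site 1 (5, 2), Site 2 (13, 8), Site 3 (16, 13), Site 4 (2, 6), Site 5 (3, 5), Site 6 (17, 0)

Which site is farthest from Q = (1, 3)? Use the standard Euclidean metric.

Since √ is increasing, it suffices to compare squared distances:
d²(Q, Site 1) = (1−5)² + (3−2)² = 16 + 1 = 17
d²(Q, Site 2) = (1−13)² + (3−8)² = 144 + 25 = 169
d²(Q, Site 3) = (1−16)² + (3−13)² = 225 + 100 = 325
d²(Q, Site 4) = (1−2)² + (3−6)² = 1 + 9 = 10
d²(Q, Site 5) = (1−3)² + (3−5)² = 4 + 4 = 8
d²(Q, Site 6) = (1−17)² + (3−0)² = 256 + 9 = 265
The largest is to Site 3.

Site 3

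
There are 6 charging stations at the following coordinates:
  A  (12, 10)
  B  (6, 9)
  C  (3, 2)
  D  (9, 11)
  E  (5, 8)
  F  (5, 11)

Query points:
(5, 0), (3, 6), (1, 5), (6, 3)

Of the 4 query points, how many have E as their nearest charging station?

(5, 0) — d² to each: A:149, B:82, C:8, D:137, E:64, F:121 → nearest is C
(3, 6) — d² to each: A:97, B:18, C:16, D:61, E:8, F:29 → nearest is E
(1, 5) — d² to each: A:146, B:41, C:13, D:100, E:25, F:52 → nearest is C
(6, 3) — d² to each: A:85, B:36, C:10, D:73, E:26, F:65 → nearest is C
1 of the 4 points has E as nearest.

1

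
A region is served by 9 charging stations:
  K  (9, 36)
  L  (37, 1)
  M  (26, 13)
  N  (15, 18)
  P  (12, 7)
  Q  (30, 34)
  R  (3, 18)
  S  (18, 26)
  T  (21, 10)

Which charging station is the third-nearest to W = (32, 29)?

M

Since √ is increasing, it suffices to compare squared distances:
|WK|² = (32−9)² + (29−36)² = 529 + 49 = 578
|WL|² = (32−37)² + (29−1)² = 25 + 784 = 809
|WM|² = (32−26)² + (29−13)² = 36 + 256 = 292
|WN|² = (32−15)² + (29−18)² = 289 + 121 = 410
|WP|² = (32−12)² + (29−7)² = 400 + 484 = 884
|WQ|² = (32−30)² + (29−34)² = 4 + 25 = 29
|WR|² = (32−3)² + (29−18)² = 841 + 121 = 962
|WS|² = (32−18)² + (29−26)² = 196 + 9 = 205
|WT|² = (32−21)² + (29−10)² = 121 + 361 = 482
Sorted ascending: Q, S, M, N, … — the third-nearest is M.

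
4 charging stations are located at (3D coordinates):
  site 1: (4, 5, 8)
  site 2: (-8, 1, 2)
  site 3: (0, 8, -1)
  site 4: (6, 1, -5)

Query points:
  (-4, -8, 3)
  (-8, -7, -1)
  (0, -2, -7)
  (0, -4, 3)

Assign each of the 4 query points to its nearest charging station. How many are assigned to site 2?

3

(-4, -8, 3) — d² to each: site 1:258, site 2:98, site 3:288, site 4:245 → nearest is site 2
(-8, -7, -1) — d² to each: site 1:369, site 2:73, site 3:289, site 4:276 → nearest is site 2
(0, -2, -7) — d² to each: site 1:290, site 2:154, site 3:136, site 4:49 → nearest is site 4
(0, -4, 3) — d² to each: site 1:122, site 2:90, site 3:160, site 4:125 → nearest is site 2
3 of the 4 points have site 2 as nearest.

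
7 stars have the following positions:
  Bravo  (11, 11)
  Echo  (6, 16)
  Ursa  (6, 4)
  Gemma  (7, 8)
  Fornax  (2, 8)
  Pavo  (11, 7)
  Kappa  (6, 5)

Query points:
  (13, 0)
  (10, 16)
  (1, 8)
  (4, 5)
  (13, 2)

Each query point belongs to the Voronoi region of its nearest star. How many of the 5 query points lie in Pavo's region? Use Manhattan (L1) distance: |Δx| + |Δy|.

(13, 0) — d to each: Bravo:13, Echo:23, Ursa:11, Gemma:14, Fornax:19, Pavo:9, Kappa:12 → nearest is Pavo
(10, 16) — d to each: Bravo:6, Echo:4, Ursa:16, Gemma:11, Fornax:16, Pavo:10, Kappa:15 → nearest is Echo
(1, 8) — d to each: Bravo:13, Echo:13, Ursa:9, Gemma:6, Fornax:1, Pavo:11, Kappa:8 → nearest is Fornax
(4, 5) — d to each: Bravo:13, Echo:13, Ursa:3, Gemma:6, Fornax:5, Pavo:9, Kappa:2 → nearest is Kappa
(13, 2) — d to each: Bravo:11, Echo:21, Ursa:9, Gemma:12, Fornax:17, Pavo:7, Kappa:10 → nearest is Pavo
2 of the 5 points have Pavo as nearest.

2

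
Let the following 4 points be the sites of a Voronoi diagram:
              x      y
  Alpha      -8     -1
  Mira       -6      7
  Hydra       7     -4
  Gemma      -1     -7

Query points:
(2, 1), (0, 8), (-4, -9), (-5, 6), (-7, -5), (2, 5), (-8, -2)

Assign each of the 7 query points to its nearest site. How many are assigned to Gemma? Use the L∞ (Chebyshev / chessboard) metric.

(2, 1) — d to each: Alpha:10, Mira:8, Hydra:5, Gemma:8 → nearest is Hydra
(0, 8) — d to each: Alpha:9, Mira:6, Hydra:12, Gemma:15 → nearest is Mira
(-4, -9) — d to each: Alpha:8, Mira:16, Hydra:11, Gemma:3 → nearest is Gemma
(-5, 6) — d to each: Alpha:7, Mira:1, Hydra:12, Gemma:13 → nearest is Mira
(-7, -5) — d to each: Alpha:4, Mira:12, Hydra:14, Gemma:6 → nearest is Alpha
(2, 5) — d to each: Alpha:10, Mira:8, Hydra:9, Gemma:12 → nearest is Mira
(-8, -2) — d to each: Alpha:1, Mira:9, Hydra:15, Gemma:7 → nearest is Alpha
1 of the 7 points has Gemma as nearest.

1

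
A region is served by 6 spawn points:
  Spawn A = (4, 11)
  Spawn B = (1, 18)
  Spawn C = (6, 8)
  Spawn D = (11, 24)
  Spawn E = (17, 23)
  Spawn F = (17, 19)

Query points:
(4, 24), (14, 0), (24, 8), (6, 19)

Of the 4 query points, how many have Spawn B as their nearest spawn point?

(4, 24) — d² to each: Spawn A:169, Spawn B:45, Spawn C:260, Spawn D:49, Spawn E:170, Spawn F:194 → nearest is Spawn B
(14, 0) — d² to each: Spawn A:221, Spawn B:493, Spawn C:128, Spawn D:585, Spawn E:538, Spawn F:370 → nearest is Spawn C
(24, 8) — d² to each: Spawn A:409, Spawn B:629, Spawn C:324, Spawn D:425, Spawn E:274, Spawn F:170 → nearest is Spawn F
(6, 19) — d² to each: Spawn A:68, Spawn B:26, Spawn C:121, Spawn D:50, Spawn E:137, Spawn F:121 → nearest is Spawn B
2 of the 4 points have Spawn B as nearest.

2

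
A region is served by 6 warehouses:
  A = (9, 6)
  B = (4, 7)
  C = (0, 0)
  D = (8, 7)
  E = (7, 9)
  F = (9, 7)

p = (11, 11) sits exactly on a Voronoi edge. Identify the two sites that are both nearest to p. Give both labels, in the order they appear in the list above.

Squared distances from p to each site:
|pA|² = (11−9)² + (11−6)² = 4 + 25 = 29
|pB|² = (11−4)² + (11−7)² = 49 + 16 = 65
|pC|² = (11−0)² + (11−0)² = 121 + 121 = 242
|pD|² = (11−8)² + (11−7)² = 9 + 16 = 25
|pE|² = (11−7)² + (11−9)² = 16 + 4 = 20
|pF|² = (11−9)² + (11−7)² = 4 + 16 = 20
p is equidistant from E and F (both at squared distance 20), and every other site is strictly farther — so p lies on the E–F Voronoi edge.

E and F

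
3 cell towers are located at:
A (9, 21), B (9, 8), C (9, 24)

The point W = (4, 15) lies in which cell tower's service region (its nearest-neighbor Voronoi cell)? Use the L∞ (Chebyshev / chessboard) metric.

d(W,A) = max(5, 6) = 6
d(W,B) = max(5, 7) = 7
d(W,C) = max(5, 9) = 9
A is nearest.

A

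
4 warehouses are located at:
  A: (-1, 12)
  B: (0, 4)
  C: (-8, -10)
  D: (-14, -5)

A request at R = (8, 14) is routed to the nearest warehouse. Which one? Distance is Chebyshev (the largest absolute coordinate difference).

d(R,A) = max(9, 2) = 9
d(R,B) = max(8, 10) = 10
d(R,C) = max(16, 24) = 24
d(R,D) = max(22, 19) = 22
The smallest is to A, so R lies in the Voronoi region of A.

A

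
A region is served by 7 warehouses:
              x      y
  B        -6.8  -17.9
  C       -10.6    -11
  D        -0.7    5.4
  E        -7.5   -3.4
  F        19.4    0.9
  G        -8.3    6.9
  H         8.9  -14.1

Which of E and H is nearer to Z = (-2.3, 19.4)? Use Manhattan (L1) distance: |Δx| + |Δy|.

E

d(Z,E) = |-2.3−(-7.5)| + |19.4−(-3.4)| = 5.2 + 22.8 = 28
d(Z,H) = |-2.3−8.9| + |19.4−(-14.1)| = 11.2 + 33.5 = 44.7
28 < 44.7, so E is closer.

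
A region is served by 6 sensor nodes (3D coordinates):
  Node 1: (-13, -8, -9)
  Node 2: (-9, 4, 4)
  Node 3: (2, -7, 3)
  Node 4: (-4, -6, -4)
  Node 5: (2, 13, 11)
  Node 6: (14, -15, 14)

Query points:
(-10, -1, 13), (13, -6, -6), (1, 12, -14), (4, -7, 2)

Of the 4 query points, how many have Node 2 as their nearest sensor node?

1

(-10, -1, 13) — d² to each: Node 1:542, Node 2:107, Node 3:280, Node 4:350, Node 5:344, Node 6:773 → nearest is Node 2
(13, -6, -6) — d² to each: Node 1:689, Node 2:684, Node 3:203, Node 4:293, Node 5:771, Node 6:482 → nearest is Node 3
(1, 12, -14) — d² to each: Node 1:621, Node 2:488, Node 3:651, Node 4:449, Node 5:627, Node 6:1682 → nearest is Node 4
(4, -7, 2) — d² to each: Node 1:411, Node 2:294, Node 3:5, Node 4:101, Node 5:485, Node 6:308 → nearest is Node 3
1 of the 4 points has Node 2 as nearest.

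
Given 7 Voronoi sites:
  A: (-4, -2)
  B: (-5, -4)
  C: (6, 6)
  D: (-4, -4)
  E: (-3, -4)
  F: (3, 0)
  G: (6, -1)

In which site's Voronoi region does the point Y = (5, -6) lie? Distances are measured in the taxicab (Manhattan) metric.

d(Y,A) = 9 + 4 = 13
d(Y,B) = 10 + 2 = 12
d(Y,C) = 1 + 12 = 13
d(Y,D) = 9 + 2 = 11
d(Y,E) = 8 + 2 = 10
d(Y,F) = 2 + 6 = 8
d(Y,G) = 1 + 5 = 6
Minimum is at G.

G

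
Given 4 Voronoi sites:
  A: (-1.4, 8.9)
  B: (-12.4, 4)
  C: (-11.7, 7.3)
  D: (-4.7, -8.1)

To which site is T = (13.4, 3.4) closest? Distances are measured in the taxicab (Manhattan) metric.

A

d(T,A) = 14.8 + 5.5 = 20.3
d(T,B) = 25.8 + 0.6 = 26.4
d(T,C) = 25.1 + 3.9 = 29
d(T,D) = 18.1 + 11.5 = 29.6
A is nearest.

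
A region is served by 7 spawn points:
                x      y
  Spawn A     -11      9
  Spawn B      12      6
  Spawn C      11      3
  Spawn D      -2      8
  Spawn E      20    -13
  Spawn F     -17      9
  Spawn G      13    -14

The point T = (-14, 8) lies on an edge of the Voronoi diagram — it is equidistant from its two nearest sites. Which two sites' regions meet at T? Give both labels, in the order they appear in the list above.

Spawn A and Spawn F

Squared distances from T to each site:
d²(T, Spawn A) = (-14−(-11))² + (8−9)² = 9 + 1 = 10
d²(T, Spawn B) = (-14−12)² + (8−6)² = 676 + 4 = 680
d²(T, Spawn C) = (-14−11)² + (8−3)² = 625 + 25 = 650
d²(T, Spawn D) = (-14−(-2))² + (8−8)² = 144 + 0 = 144
d²(T, Spawn E) = (-14−20)² + (8−(-13))² = 1156 + 441 = 1597
d²(T, Spawn F) = (-14−(-17))² + (8−9)² = 9 + 1 = 10
d²(T, Spawn G) = (-14−13)² + (8−(-14))² = 729 + 484 = 1213
T is equidistant from Spawn A and Spawn F (both at squared distance 10), and every other site is strictly farther — so T lies on the Spawn A–Spawn F Voronoi edge.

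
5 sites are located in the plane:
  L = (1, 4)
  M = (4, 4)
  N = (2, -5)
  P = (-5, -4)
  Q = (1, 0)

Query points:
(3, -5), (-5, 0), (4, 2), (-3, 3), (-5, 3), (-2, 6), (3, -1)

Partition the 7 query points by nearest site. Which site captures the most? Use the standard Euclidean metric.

L

(3, -5) — d² to each: L:85, M:82, N:1, P:65, Q:29 → nearest is N
(-5, 0) — d² to each: L:52, M:97, N:74, P:16, Q:36 → nearest is P
(4, 2) — d² to each: L:13, M:4, N:53, P:117, Q:13 → nearest is M
(-3, 3) — d² to each: L:17, M:50, N:89, P:53, Q:25 → nearest is L
(-5, 3) — d² to each: L:37, M:82, N:113, P:49, Q:45 → nearest is L
(-2, 6) — d² to each: L:13, M:40, N:137, P:109, Q:45 → nearest is L
(3, -1) — d² to each: L:29, M:26, N:17, P:73, Q:5 → nearest is Q
Tally — L:3, M:1, N:1, P:1, Q:1. L captures the most (3).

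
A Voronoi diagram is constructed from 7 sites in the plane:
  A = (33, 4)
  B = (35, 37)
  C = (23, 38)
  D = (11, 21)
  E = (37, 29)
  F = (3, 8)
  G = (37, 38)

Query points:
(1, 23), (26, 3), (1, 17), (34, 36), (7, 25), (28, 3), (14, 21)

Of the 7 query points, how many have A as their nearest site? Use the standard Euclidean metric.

(1, 23) — d² to each: A:1385, B:1352, C:709, D:104, E:1332, F:229, G:1521 → nearest is D
(26, 3) — d² to each: A:50, B:1237, C:1234, D:549, E:797, F:554, G:1346 → nearest is A
(1, 17) — d² to each: A:1193, B:1556, C:925, D:116, E:1440, F:85, G:1737 → nearest is F
(34, 36) — d² to each: A:1025, B:2, C:125, D:754, E:58, F:1745, G:13 → nearest is B
(7, 25) — d² to each: A:1117, B:928, C:425, D:32, E:916, F:305, G:1069 → nearest is D
(28, 3) — d² to each: A:26, B:1205, C:1250, D:613, E:757, F:650, G:1306 → nearest is A
(14, 21) — d² to each: A:650, B:697, C:370, D:9, E:593, F:290, G:818 → nearest is D
2 of the 7 points have A as nearest.

2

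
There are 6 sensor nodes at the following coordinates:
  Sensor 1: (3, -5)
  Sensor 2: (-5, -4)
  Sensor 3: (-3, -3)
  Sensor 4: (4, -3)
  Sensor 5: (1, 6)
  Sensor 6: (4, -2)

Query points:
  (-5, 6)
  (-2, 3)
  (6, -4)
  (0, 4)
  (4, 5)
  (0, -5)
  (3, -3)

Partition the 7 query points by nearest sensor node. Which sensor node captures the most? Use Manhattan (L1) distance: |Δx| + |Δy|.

Sensor 5

(-5, 6) — d to each: Sensor 1:19, Sensor 2:10, Sensor 3:11, Sensor 4:18, Sensor 5:6, Sensor 6:17 → nearest is Sensor 5
(-2, 3) — d to each: Sensor 1:13, Sensor 2:10, Sensor 3:7, Sensor 4:12, Sensor 5:6, Sensor 6:11 → nearest is Sensor 5
(6, -4) — d to each: Sensor 1:4, Sensor 2:11, Sensor 3:10, Sensor 4:3, Sensor 5:15, Sensor 6:4 → nearest is Sensor 4
(0, 4) — d to each: Sensor 1:12, Sensor 2:13, Sensor 3:10, Sensor 4:11, Sensor 5:3, Sensor 6:10 → nearest is Sensor 5
(4, 5) — d to each: Sensor 1:11, Sensor 2:18, Sensor 3:15, Sensor 4:8, Sensor 5:4, Sensor 6:7 → nearest is Sensor 5
(0, -5) — d to each: Sensor 1:3, Sensor 2:6, Sensor 3:5, Sensor 4:6, Sensor 5:12, Sensor 6:7 → nearest is Sensor 1
(3, -3) — d to each: Sensor 1:2, Sensor 2:9, Sensor 3:6, Sensor 4:1, Sensor 5:11, Sensor 6:2 → nearest is Sensor 4
Tally — Sensor 1:1, Sensor 4:2, Sensor 5:4. Sensor 5 captures the most (4).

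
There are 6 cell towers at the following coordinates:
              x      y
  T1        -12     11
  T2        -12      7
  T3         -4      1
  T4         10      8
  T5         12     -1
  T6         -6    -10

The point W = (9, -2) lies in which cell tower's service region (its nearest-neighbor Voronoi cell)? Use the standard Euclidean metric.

Compare squared distances (the ordering matches that of the actual distances):
|WT1|² = (9−(-12))² + (-2−11)² = 441 + 169 = 610
|WT2|² = (9−(-12))² + (-2−7)² = 441 + 81 = 522
|WT3|² = (9−(-4))² + (-2−1)² = 169 + 9 = 178
|WT4|² = (9−10)² + (-2−8)² = 1 + 100 = 101
|WT5|² = (9−12)² + (-2−(-1))² = 9 + 1 = 10
|WT6|² = (9−(-6))² + (-2−(-10))² = 225 + 64 = 289
T5 is nearest.

T5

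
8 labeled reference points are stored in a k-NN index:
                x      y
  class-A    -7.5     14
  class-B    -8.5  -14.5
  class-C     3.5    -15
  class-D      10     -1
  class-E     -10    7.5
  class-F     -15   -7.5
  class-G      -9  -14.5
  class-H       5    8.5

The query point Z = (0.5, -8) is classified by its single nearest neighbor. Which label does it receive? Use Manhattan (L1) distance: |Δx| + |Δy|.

class-C

d(Z, class-A) = |0.5−(-7.5)| + |-8−14| = 8 + 22 = 30
d(Z, class-B) = |0.5−(-8.5)| + |-8−(-14.5)| = 9 + 6.5 = 15.5
d(Z, class-C) = |0.5−3.5| + |-8−(-15)| = 3 + 7 = 10
d(Z, class-D) = |0.5−10| + |-8−(-1)| = 9.5 + 7 = 16.5
d(Z, class-E) = |0.5−(-10)| + |-8−7.5| = 10.5 + 15.5 = 26
d(Z, class-F) = |0.5−(-15)| + |-8−(-7.5)| = 15.5 + 0.5 = 16
d(Z, class-G) = |0.5−(-9)| + |-8−(-14.5)| = 9.5 + 6.5 = 16
d(Z, class-H) = |0.5−5| + |-8−8.5| = 4.5 + 16.5 = 21
Minimum is at class-C.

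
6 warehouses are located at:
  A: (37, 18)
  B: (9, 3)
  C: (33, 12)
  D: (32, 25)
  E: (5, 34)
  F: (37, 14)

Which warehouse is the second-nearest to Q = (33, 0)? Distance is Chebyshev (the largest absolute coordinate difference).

F

d(Q,A) = max(4, 18) = 18
d(Q,B) = max(24, 3) = 24
d(Q,C) = max(0, 12) = 12
d(Q,D) = max(1, 25) = 25
d(Q,E) = max(28, 34) = 34
d(Q,F) = max(4, 14) = 14
Sorted ascending: C, F, A, … — the second-nearest is F.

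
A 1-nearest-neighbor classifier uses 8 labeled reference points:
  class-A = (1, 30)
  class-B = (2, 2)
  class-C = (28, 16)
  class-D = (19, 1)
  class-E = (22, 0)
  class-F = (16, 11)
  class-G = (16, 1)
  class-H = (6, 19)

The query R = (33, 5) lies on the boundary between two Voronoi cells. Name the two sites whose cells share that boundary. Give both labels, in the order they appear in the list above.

Squared distances from R to each site:
d²(R, class-A) = 1024 + 625 = 1649
d²(R, class-B) = 961 + 9 = 970
d²(R, class-C) = 25 + 121 = 146
d²(R, class-D) = 196 + 16 = 212
d²(R, class-E) = 121 + 25 = 146
d²(R, class-F) = 289 + 36 = 325
d²(R, class-G) = 289 + 16 = 305
d²(R, class-H) = 729 + 196 = 925
R is equidistant from class-C and class-E (both at squared distance 146), and every other site is strictly farther — so R lies on the class-C–class-E Voronoi edge.

class-C and class-E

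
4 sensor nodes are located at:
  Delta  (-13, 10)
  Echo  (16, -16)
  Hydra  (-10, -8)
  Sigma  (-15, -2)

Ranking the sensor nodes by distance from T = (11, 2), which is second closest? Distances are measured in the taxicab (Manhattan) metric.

Sigma

d(T, Delta) = |11−(-13)| + |2−10| = 24 + 8 = 32
d(T, Echo) = |11−16| + |2−(-16)| = 5 + 18 = 23
d(T, Hydra) = |11−(-10)| + |2−(-8)| = 21 + 10 = 31
d(T, Sigma) = |11−(-15)| + |2−(-2)| = 26 + 4 = 30
Sorted ascending: Echo, Sigma, Hydra, … — the second-nearest is Sigma.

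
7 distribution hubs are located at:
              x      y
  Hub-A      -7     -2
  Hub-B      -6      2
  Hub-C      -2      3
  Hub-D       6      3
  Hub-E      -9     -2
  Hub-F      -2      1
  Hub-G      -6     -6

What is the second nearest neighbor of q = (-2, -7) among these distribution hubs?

Compare squared distances (the ordering matches that of the actual distances):
d²(q, Hub-A) = (-2−(-7))² + (-7−(-2))² = 25 + 25 = 50
d²(q, Hub-B) = (-2−(-6))² + (-7−2)² = 16 + 81 = 97
d²(q, Hub-C) = (-2−(-2))² + (-7−3)² = 0 + 100 = 100
d²(q, Hub-D) = (-2−6)² + (-7−3)² = 64 + 100 = 164
d²(q, Hub-E) = (-2−(-9))² + (-7−(-2))² = 49 + 25 = 74
d²(q, Hub-F) = (-2−(-2))² + (-7−1)² = 0 + 64 = 64
d²(q, Hub-G) = (-2−(-6))² + (-7−(-6))² = 16 + 1 = 17
Sorted ascending: Hub-G, Hub-A, Hub-F, … — the second-nearest is Hub-A.

Hub-A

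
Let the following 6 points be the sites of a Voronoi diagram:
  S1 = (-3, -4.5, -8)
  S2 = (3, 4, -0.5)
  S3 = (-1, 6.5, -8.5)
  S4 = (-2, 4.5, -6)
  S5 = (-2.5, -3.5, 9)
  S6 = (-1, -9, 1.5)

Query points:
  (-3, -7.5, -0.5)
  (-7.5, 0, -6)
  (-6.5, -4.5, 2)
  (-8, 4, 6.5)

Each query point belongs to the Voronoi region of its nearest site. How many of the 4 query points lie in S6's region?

(-3, -7.5, -0.5) — d² to each: S1:65.25, S2:168.25, S3:264, S4:175.25, S5:106.5, S6:10.25 → nearest is S6
(-7.5, 0, -6) — d² to each: S1:44.5, S2:156.5, S3:90.75, S4:50.5, S5:262.25, S6:179.5 → nearest is S1
(-6.5, -4.5, 2) — d² to each: S1:112.25, S2:168.75, S3:261.5, S4:165.25, S5:66, S6:50.75 → nearest is S6
(-8, 4, 6.5) — d² to each: S1:307.5, S2:170, S3:280.25, S4:192.5, S5:92.75, S6:243 → nearest is S5
2 of the 4 points have S6 as nearest.

2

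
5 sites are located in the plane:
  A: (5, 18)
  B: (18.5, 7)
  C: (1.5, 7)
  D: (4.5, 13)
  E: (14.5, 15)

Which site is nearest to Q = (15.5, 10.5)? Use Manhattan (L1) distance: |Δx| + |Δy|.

E

d(Q,A) = |15.5−5| + |10.5−18| = 10.5 + 7.5 = 18
d(Q,B) = |15.5−18.5| + |10.5−7| = 3 + 3.5 = 6.5
d(Q,C) = |15.5−1.5| + |10.5−7| = 14 + 3.5 = 17.5
d(Q,D) = |15.5−4.5| + |10.5−13| = 11 + 2.5 = 13.5
d(Q,E) = |15.5−14.5| + |10.5−15| = 1 + 4.5 = 5.5
The smallest is to E, so Q lies in the Voronoi region of E.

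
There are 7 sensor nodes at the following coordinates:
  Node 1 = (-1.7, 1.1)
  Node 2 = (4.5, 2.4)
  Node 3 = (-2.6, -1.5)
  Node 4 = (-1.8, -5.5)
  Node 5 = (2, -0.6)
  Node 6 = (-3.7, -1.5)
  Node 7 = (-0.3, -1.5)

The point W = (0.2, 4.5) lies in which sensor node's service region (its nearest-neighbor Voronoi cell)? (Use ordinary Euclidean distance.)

Node 1

Compare squared distances (the ordering matches that of the actual distances):
d²(W, Node 1) = (0.2−(-1.7))² + (4.5−1.1)² = 3.61 + 11.56 = 15.17
d²(W, Node 2) = (0.2−4.5)² + (4.5−2.4)² = 18.49 + 4.41 = 22.9
d²(W, Node 3) = (0.2−(-2.6))² + (4.5−(-1.5))² = 7.84 + 36 = 43.84
d²(W, Node 4) = (0.2−(-1.8))² + (4.5−(-5.5))² = 4 + 100 = 104
d²(W, Node 5) = (0.2−2)² + (4.5−(-0.6))² = 3.24 + 26.01 = 29.25
d²(W, Node 6) = (0.2−(-3.7))² + (4.5−(-1.5))² = 15.21 + 36 = 51.21
d²(W, Node 7) = (0.2−(-0.3))² + (4.5−(-1.5))² = 0.25 + 36 = 36.25
Minimum is at Node 1.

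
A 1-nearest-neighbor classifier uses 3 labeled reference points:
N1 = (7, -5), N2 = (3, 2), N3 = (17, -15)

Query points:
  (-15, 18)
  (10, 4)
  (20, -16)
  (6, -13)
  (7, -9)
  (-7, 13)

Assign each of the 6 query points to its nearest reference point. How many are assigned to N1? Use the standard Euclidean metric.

2

(-15, 18) — d² to each: N1:1013, N2:580, N3:2113 → nearest is N2
(10, 4) — d² to each: N1:90, N2:53, N3:410 → nearest is N2
(20, -16) — d² to each: N1:290, N2:613, N3:10 → nearest is N3
(6, -13) — d² to each: N1:65, N2:234, N3:125 → nearest is N1
(7, -9) — d² to each: N1:16, N2:137, N3:136 → nearest is N1
(-7, 13) — d² to each: N1:520, N2:221, N3:1360 → nearest is N2
2 of the 6 points have N1 as nearest.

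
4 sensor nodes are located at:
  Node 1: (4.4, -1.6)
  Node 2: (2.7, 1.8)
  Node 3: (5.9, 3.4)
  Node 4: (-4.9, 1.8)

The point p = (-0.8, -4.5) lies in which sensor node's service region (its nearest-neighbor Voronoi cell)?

Node 1

Squared Euclidean distances:
d²(p, Node 1) = (-0.8−4.4)² + (-4.5−(-1.6))² = 27.04 + 8.41 = 35.45
d²(p, Node 2) = (-0.8−2.7)² + (-4.5−1.8)² = 12.25 + 39.69 = 51.94
d²(p, Node 3) = (-0.8−5.9)² + (-4.5−3.4)² = 44.89 + 62.41 = 107.3
d²(p, Node 4) = (-0.8−(-4.9))² + (-4.5−1.8)² = 16.81 + 39.69 = 56.5
Node 1 is nearest.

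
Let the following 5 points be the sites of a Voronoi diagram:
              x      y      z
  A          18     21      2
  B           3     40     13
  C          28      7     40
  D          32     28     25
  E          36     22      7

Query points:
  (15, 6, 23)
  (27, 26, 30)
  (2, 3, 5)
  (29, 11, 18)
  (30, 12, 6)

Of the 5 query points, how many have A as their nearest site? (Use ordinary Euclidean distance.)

1

(15, 6, 23) — d² to each: A:675, B:1400, C:459, D:777, E:953 → nearest is C
(27, 26, 30) — d² to each: A:890, B:1061, C:462, D:54, E:626 → nearest is D
(2, 3, 5) — d² to each: A:589, B:1434, C:1917, D:1925, E:1521 → nearest is A
(29, 11, 18) — d² to each: A:477, B:1542, C:501, D:347, E:291 → nearest is E
(30, 12, 6) — d² to each: A:241, B:1562, C:1185, D:621, E:137 → nearest is E
1 of the 5 points has A as nearest.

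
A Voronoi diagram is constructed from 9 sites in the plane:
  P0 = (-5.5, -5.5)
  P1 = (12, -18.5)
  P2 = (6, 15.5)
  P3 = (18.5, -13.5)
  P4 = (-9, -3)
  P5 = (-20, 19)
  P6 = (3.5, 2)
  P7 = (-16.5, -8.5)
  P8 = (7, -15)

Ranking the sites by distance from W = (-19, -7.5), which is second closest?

P4

Compare squared distances (the ordering matches that of the actual distances):
|WP0|² = 182.25 + 4 = 186.25
|WP1|² = 961 + 121 = 1082
|WP2|² = 625 + 529 = 1154
|WP3|² = 1406.25 + 36 = 1442.25
|WP4|² = 100 + 20.25 = 120.25
|WP5|² = 1 + 702.25 = 703.25
|WP6|² = 506.25 + 90.25 = 596.5
|WP7|² = 6.25 + 1 = 7.25
|WP8|² = 676 + 56.25 = 732.25
Sorted ascending: P7, P4, P0, … — the second-nearest is P4.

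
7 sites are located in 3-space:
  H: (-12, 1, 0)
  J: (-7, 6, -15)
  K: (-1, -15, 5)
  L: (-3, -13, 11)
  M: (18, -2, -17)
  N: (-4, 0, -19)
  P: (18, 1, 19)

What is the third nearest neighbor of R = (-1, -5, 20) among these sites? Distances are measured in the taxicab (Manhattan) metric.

P

d(R,H) = |-1−(-12)| + |-5−1| + |20−0| = 11 + 6 + 20 = 37
d(R,J) = |-1−(-7)| + |-5−6| + |20−(-15)| = 6 + 11 + 35 = 52
d(R,K) = |-1−(-1)| + |-5−(-15)| + |20−5| = 0 + 10 + 15 = 25
d(R,L) = |-1−(-3)| + |-5−(-13)| + |20−11| = 2 + 8 + 9 = 19
d(R,M) = |-1−18| + |-5−(-2)| + |20−(-17)| = 19 + 3 + 37 = 59
d(R,N) = |-1−(-4)| + |-5−0| + |20−(-19)| = 3 + 5 + 39 = 47
d(R,P) = |-1−18| + |-5−1| + |20−19| = 19 + 6 + 1 = 26
Sorted ascending: L, K, P, H, … — the third-nearest is P.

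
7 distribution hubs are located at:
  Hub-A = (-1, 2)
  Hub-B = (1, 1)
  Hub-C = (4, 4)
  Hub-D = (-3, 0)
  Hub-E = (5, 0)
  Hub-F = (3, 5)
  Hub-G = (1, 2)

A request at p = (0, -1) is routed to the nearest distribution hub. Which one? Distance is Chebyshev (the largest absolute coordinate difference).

Hub-B

d(p, Hub-A) = max(1, 3) = 3
d(p, Hub-B) = max(1, 2) = 2
d(p, Hub-C) = max(4, 5) = 5
d(p, Hub-D) = max(3, 1) = 3
d(p, Hub-E) = max(5, 1) = 5
d(p, Hub-F) = max(3, 6) = 6
d(p, Hub-G) = max(1, 3) = 3
Minimum is at Hub-B.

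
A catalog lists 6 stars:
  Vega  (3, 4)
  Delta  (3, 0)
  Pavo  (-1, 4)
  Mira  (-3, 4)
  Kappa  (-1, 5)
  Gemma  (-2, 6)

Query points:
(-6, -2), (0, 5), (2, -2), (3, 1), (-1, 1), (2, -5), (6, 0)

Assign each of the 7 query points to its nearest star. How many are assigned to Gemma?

(-6, -2) — d² to each: Vega:117, Delta:85, Pavo:61, Mira:45, Kappa:74, Gemma:80 → nearest is Mira
(0, 5) — d² to each: Vega:10, Delta:34, Pavo:2, Mira:10, Kappa:1, Gemma:5 → nearest is Kappa
(2, -2) — d² to each: Vega:37, Delta:5, Pavo:45, Mira:61, Kappa:58, Gemma:80 → nearest is Delta
(3, 1) — d² to each: Vega:9, Delta:1, Pavo:25, Mira:45, Kappa:32, Gemma:50 → nearest is Delta
(-1, 1) — d² to each: Vega:25, Delta:17, Pavo:9, Mira:13, Kappa:16, Gemma:26 → nearest is Pavo
(2, -5) — d² to each: Vega:82, Delta:26, Pavo:90, Mira:106, Kappa:109, Gemma:137 → nearest is Delta
(6, 0) — d² to each: Vega:25, Delta:9, Pavo:65, Mira:97, Kappa:74, Gemma:100 → nearest is Delta
0 of the 7 points have Gemma as nearest.

0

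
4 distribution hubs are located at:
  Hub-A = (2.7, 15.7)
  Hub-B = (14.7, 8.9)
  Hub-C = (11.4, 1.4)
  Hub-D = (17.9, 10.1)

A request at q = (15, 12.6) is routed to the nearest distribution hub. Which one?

Since √ is increasing, it suffices to compare squared distances:
d²(q, Hub-A) = (15−2.7)² + (12.6−15.7)² = 151.29 + 9.61 = 160.9
d²(q, Hub-B) = (15−14.7)² + (12.6−8.9)² = 0.09 + 13.69 = 13.78
d²(q, Hub-C) = (15−11.4)² + (12.6−1.4)² = 12.96 + 125.44 = 138.4
d²(q, Hub-D) = (15−17.9)² + (12.6−10.1)² = 8.41 + 6.25 = 14.66
Hub-B is nearest.

Hub-B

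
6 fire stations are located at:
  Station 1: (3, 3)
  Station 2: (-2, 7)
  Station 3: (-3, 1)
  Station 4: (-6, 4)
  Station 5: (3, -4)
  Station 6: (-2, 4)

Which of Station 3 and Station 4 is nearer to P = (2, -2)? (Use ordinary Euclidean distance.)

Station 3

Compare squared distances:
d²(P, Station 3) = (2−(-3))² + (-2−1)² = 25 + 9 = 34
d²(P, Station 4) = (2−(-6))² + (-2−4)² = 64 + 36 = 100
34 < 100, so Station 3 is closer.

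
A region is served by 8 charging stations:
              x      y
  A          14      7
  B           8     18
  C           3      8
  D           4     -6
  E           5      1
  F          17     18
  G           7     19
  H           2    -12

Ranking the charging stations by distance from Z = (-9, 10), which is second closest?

E

Compare squared distances (the ordering matches that of the actual distances):
|ZA|² = 529 + 9 = 538
|ZB|² = 289 + 64 = 353
|ZC|² = 144 + 4 = 148
|ZD|² = 169 + 256 = 425
|ZE|² = 196 + 81 = 277
|ZF|² = 676 + 64 = 740
|ZG|² = 256 + 81 = 337
|ZH|² = 121 + 484 = 605
Sorted ascending: C, E, G, … — the second-nearest is E.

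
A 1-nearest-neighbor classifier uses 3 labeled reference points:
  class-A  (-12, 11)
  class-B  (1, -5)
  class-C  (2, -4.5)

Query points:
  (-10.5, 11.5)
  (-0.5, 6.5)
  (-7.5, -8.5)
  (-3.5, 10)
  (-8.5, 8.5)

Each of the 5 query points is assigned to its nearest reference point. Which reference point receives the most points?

class-A

(-10.5, 11.5) — d² to each: class-A:2.5, class-B:404.5, class-C:412.25 → nearest is class-A
(-0.5, 6.5) — d² to each: class-A:152.5, class-B:134.5, class-C:127.25 → nearest is class-C
(-7.5, -8.5) — d² to each: class-A:400.5, class-B:84.5, class-C:106.25 → nearest is class-B
(-3.5, 10) — d² to each: class-A:73.25, class-B:245.25, class-C:240.5 → nearest is class-A
(-8.5, 8.5) — d² to each: class-A:18.5, class-B:272.5, class-C:279.25 → nearest is class-A
Tally — class-A:3, class-B:1, class-C:1. class-A captures the most (3).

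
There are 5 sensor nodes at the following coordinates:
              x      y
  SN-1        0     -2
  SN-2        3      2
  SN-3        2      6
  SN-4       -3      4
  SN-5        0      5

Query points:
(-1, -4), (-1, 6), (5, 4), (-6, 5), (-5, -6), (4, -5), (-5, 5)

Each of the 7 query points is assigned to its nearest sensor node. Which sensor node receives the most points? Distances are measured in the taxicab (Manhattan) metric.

SN-1

(-1, -4) — d to each: SN-1:3, SN-2:10, SN-3:13, SN-4:10, SN-5:10 → nearest is SN-1
(-1, 6) — d to each: SN-1:9, SN-2:8, SN-3:3, SN-4:4, SN-5:2 → nearest is SN-5
(5, 4) — d to each: SN-1:11, SN-2:4, SN-3:5, SN-4:8, SN-5:6 → nearest is SN-2
(-6, 5) — d to each: SN-1:13, SN-2:12, SN-3:9, SN-4:4, SN-5:6 → nearest is SN-4
(-5, -6) — d to each: SN-1:9, SN-2:16, SN-3:19, SN-4:12, SN-5:16 → nearest is SN-1
(4, -5) — d to each: SN-1:7, SN-2:8, SN-3:13, SN-4:16, SN-5:14 → nearest is SN-1
(-5, 5) — d to each: SN-1:12, SN-2:11, SN-3:8, SN-4:3, SN-5:5 → nearest is SN-4
Tally — SN-1:3, SN-2:1, SN-4:2, SN-5:1. SN-1 captures the most (3).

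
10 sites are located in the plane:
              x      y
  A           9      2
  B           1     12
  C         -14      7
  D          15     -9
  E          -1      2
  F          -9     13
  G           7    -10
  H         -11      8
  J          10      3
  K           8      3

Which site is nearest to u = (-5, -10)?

G

Compare squared distances (the ordering matches that of the actual distances):
|uA|² = (-5−9)² + (-10−2)² = 196 + 144 = 340
|uB|² = (-5−1)² + (-10−12)² = 36 + 484 = 520
|uC|² = (-5−(-14))² + (-10−7)² = 81 + 289 = 370
|uD|² = (-5−15)² + (-10−(-9))² = 400 + 1 = 401
|uE|² = (-5−(-1))² + (-10−2)² = 16 + 144 = 160
|uF|² = (-5−(-9))² + (-10−13)² = 16 + 529 = 545
|uG|² = (-5−7)² + (-10−(-10))² = 144 + 0 = 144
|uH|² = (-5−(-11))² + (-10−8)² = 36 + 324 = 360
|uJ|² = (-5−10)² + (-10−3)² = 225 + 169 = 394
|uK|² = (-5−8)² + (-10−3)² = 169 + 169 = 338
The smallest is to G, so u lies in the Voronoi region of G.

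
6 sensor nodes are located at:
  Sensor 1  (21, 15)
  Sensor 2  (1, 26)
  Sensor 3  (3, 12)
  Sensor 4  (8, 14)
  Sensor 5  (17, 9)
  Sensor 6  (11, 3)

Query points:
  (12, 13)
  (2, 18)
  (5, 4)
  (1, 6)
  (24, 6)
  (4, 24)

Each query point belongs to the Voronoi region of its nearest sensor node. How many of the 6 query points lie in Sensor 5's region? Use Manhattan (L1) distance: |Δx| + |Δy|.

(12, 13) — d to each: Sensor 1:11, Sensor 2:24, Sensor 3:10, Sensor 4:5, Sensor 5:9, Sensor 6:11 → nearest is Sensor 4
(2, 18) — d to each: Sensor 1:22, Sensor 2:9, Sensor 3:7, Sensor 4:10, Sensor 5:24, Sensor 6:24 → nearest is Sensor 3
(5, 4) — d to each: Sensor 1:27, Sensor 2:26, Sensor 3:10, Sensor 4:13, Sensor 5:17, Sensor 6:7 → nearest is Sensor 6
(1, 6) — d to each: Sensor 1:29, Sensor 2:20, Sensor 3:8, Sensor 4:15, Sensor 5:19, Sensor 6:13 → nearest is Sensor 3
(24, 6) — d to each: Sensor 1:12, Sensor 2:43, Sensor 3:27, Sensor 4:24, Sensor 5:10, Sensor 6:16 → nearest is Sensor 5
(4, 24) — d to each: Sensor 1:26, Sensor 2:5, Sensor 3:13, Sensor 4:14, Sensor 5:28, Sensor 6:28 → nearest is Sensor 2
1 of the 6 points has Sensor 5 as nearest.

1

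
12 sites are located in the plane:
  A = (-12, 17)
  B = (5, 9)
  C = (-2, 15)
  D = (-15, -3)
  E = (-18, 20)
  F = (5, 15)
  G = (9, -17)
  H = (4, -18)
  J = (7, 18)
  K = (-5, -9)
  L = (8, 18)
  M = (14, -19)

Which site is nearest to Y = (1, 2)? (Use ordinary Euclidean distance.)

Squared Euclidean distances:
|YA|² = 169 + 225 = 394
|YB|² = 16 + 49 = 65
|YC|² = 9 + 169 = 178
|YD|² = 256 + 25 = 281
|YE|² = 361 + 324 = 685
|YF|² = 16 + 169 = 185
|YG|² = 64 + 361 = 425
|YH|² = 9 + 400 = 409
|YJ|² = 36 + 256 = 292
|YK|² = 36 + 121 = 157
|YL|² = 49 + 256 = 305
|YM|² = 169 + 441 = 610
The smallest is to B, so Y lies in the Voronoi region of B.

B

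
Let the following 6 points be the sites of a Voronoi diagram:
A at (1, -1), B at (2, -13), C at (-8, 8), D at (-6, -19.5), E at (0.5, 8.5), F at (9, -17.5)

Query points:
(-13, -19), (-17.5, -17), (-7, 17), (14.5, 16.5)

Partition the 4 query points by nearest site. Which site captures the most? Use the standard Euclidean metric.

D

(-13, -19) — d² to each: A:520, B:261, C:754, D:49.25, E:938.5, F:486.25 → nearest is D
(-17.5, -17) — d² to each: A:598.25, B:396.25, C:715.25, D:138.5, E:974.25, F:702.5 → nearest is D
(-7, 17) — d² to each: A:388, B:981, C:82, D:1333.25, E:128.5, F:1446.25 → nearest is C
(14.5, 16.5) — d² to each: A:488.5, B:1026.5, C:578.5, D:1716.25, E:260, F:1186.25 → nearest is E
Tally — C:1, D:2, E:1. D captures the most (2).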